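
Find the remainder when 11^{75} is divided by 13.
By Fermat: 11^{12} ≡ 1 (mod 13). 75 = 6×12 + 3. So 11^{75} ≡ 11^{3} ≡ 5 (mod 13)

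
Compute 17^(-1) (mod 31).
17^(-1) ≡ 11 (mod 31). Verification: 17 × 11 = 187 ≡ 1 (mod 31)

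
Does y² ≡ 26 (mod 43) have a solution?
By Euler's criterion: 26^{21} ≡ 42 (mod 43). Since this equals -1 (≡ 42), 26 is not a QR.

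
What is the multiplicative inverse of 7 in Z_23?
7^(-1) ≡ 10 (mod 23). Verification: 7 × 10 = 70 ≡ 1 (mod 23)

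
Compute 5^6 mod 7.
6 = 4 + 2 (binary 110). Repeated squaring mod 7: 5^1 ≡ 5; 5^2 ≡ 5² = 25 ≡ 4; 5^4 ≡ 4² = 16 ≡ 2. Multiply: 5^6 = 5^4 × 5^2 ≡ 2 × 4 (mod 7): 2 × 4 = 8 ≡ 1. So 5^6 ≡ 1 (mod 7).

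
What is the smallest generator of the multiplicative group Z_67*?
p - 1 = 66 has prime divisors 2, 3, 11. h is a primitive root mod 67 iff h^(66/q) ≢ 1 (mod 67) for each such q.
h = 2: 2^33 ≡ 66, 2^22 ≡ 37, 2^6 ≡ 64 (mod 67); none is 1, so 2 has order 66 and is a primitive root.
The smallest primitive root mod 67 is g = 2.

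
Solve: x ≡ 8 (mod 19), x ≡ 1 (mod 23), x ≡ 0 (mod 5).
M = 19 × 23 × 5 = 2185. M₁ = 115, y₁ ≡ 1 (mod 19). M₂ = 95, y₂ ≡ 8 (mod 23). M₃ = 437, y₃ ≡ 3 (mod 5). x = 8×115×1 + 1×95×8 + 0×437×3 ≡ 1680 (mod 2185)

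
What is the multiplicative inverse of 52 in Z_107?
35

Using Extended Euclidean Algorithm:
gcd(52, 107) = 1
Bezout coefficients: 52 × 35 + 107 × -17 = 1
So 52 × 35 ≡ 1 (mod 107)
The inverse is 35 mod 107 = 35
Verification: 52 × 35 = 1820 = 17 × 107 + 1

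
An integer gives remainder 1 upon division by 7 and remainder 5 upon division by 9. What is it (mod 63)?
M = 7 × 9 = 63. M₁ = 9, y₁ ≡ 4 (mod 7). M₂ = 7, y₂ ≡ 4 (mod 9). z = 1×9×4 + 5×7×4 ≡ 50 (mod 63). The smallest positive such number is 50.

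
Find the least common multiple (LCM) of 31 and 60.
1860

First find GCD(31, 60) using the Euclidean algorithm:
31 = 0 × 60 + 31
60 = 1 × 31 + 29
31 = 1 × 29 + 2
29 = 14 × 2 + 1
2 = 2 × 1 + 0
GCD(31, 60) = 1

LCM formula: LCM(a, b) = (a × b) / GCD(a, b)
LCM(31, 60) = (31 × 60) / 1
LCM(31, 60) = 1860 / 1
LCM(31, 60) = 1860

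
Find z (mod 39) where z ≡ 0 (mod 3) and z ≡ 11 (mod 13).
M = 3 × 13 = 39. M₁ = 13, y₁ ≡ 1 (mod 3). M₂ = 3, y₂ ≡ 9 (mod 13). z = 0×13×1 + 11×3×9 ≡ 24 (mod 39)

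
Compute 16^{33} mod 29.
23

Using successive squaring:
Binary expansion of 33: 100001
Powers of 16 mod 29 (each is the square of the previous):
  16^1 ≡ 16 (mod 29)
  16^2 ≡ 16² = 256 ≡ 24 (mod 29)
  16^4 ≡ 24² = 576 ≡ 25 (mod 29)
  16^8 ≡ 25² = 625 ≡ 16 (mod 29)
  16^16 ≡ 16² = 256 ≡ 24 (mod 29)
  16^32 ≡ 24² = 576 ≡ 25 (mod 29)
33 = 32 + 1, so 16^33 = 16^32 × 16^1 ≡ 25 × 16 (mod 29)
Multiplying step by step:
  25 × 16 = 400 ≡ 23 (mod 29)
Result: 16^33 ≡ 23 (mod 29)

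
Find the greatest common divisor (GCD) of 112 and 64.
16

Using the Euclidean algorithm:
112 = 1 × 64 + 48
64 = 1 × 48 + 16
48 = 3 × 16 + 0

GCD(112, 64) = 16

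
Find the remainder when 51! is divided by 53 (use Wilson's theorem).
(52)! = (51)! × (52) ≡ -1 (mod 53). So (51)! ≡ -1 × (52)^(-1) ≡ (-1)×(-1) = 1 (mod 53)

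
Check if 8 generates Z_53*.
p - 1 = 52 has prime divisors 2, 13. Check 8^(52/q) mod 53 for each: 8^(52/2) = 8^26 ≡ 52, 8^(52/13) = 8^4 ≡ 15 (mod 53). None of these is 1, so 8 has order 52 = φ(53), so it is a primitive root mod 53.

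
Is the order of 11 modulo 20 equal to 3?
No, the actual order is 2, not 3.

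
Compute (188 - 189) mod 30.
29

(188 - 189) = -1
-1 mod 30 = 29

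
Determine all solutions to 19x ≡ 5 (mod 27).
23

Since gcd(19, 27) = 1 divides 5, a solution exists.
Multiply both sides by the inverse of 19 mod 27:
  19^(-1) mod 27 = 10
  x ≡ 10 × 5 ≡ 50 ≡ 23 (mod 27)
Verification: 19 × 23 = 437 = 16 × 27 + 5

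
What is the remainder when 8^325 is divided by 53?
Using Fermat: 8^{52} ≡ 1 (mod 53). 325 ≡ 13 (mod 52). So 8^{325} ≡ 8^{13} ≡ 23 (mod 53)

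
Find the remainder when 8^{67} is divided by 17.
By Fermat: 8^{16} ≡ 1 (mod 17). 67 = 4×16 + 3. So 8^{67} ≡ 8^{3} ≡ 2 (mod 17)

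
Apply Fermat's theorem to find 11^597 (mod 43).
By Fermat: 11^{42} ≡ 1 (mod 43). 597 ≡ 9 (mod 42). So 11^{597} ≡ 11^{9} ≡ 35 (mod 43)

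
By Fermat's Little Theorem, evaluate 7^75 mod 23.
By Fermat: 7^{22} ≡ 1 (mod 23). 75 = 3×22 + 9. So 7^{75} ≡ 7^{9} ≡ 15 (mod 23)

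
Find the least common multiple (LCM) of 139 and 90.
12510

First find GCD(139, 90) using the Euclidean algorithm:
139 = 1 × 90 + 49
90 = 1 × 49 + 41
49 = 1 × 41 + 8
41 = 5 × 8 + 1
8 = 8 × 1 + 0
GCD(139, 90) = 1

LCM formula: LCM(a, b) = (a × b) / GCD(a, b)
LCM(139, 90) = (139 × 90) / 1
LCM(139, 90) = 12510 / 1
LCM(139, 90) = 12510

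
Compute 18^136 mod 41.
Using Fermat: 18^{40} ≡ 1 (mod 41). 136 ≡ 16 (mod 40). So 18^{136} ≡ 18^{16} ≡ 18 (mod 41)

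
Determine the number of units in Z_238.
96

Prime factorization: 238 = 2 × 7 × 17
Using the formula φ(n) = n × Π(1 - 1/p) for each prime factor p:
φ(238) = 238 × (1 - 1/2) × (1 - 1/7) × (1 - 1/17)
φ(238) = 96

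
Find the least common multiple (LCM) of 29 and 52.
1508

First find GCD(29, 52) using the Euclidean algorithm:
29 = 0 × 52 + 29
52 = 1 × 29 + 23
29 = 1 × 23 + 6
23 = 3 × 6 + 5
6 = 1 × 5 + 1
5 = 5 × 1 + 0
GCD(29, 52) = 1

LCM formula: LCM(a, b) = (a × b) / GCD(a, b)
LCM(29, 52) = (29 × 52) / 1
LCM(29, 52) = 1508 / 1
LCM(29, 52) = 1508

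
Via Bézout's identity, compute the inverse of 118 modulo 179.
Extended GCD: 118(44) + 179(-29) = 1. So 118^(-1) ≡ 44 ≡ 44 (mod 179). Verify: 118 × 44 = 5192 ≡ 1 (mod 179)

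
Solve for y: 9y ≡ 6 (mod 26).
18

Since gcd(9, 26) = 1 divides 6, a solution exists.
Multiply both sides by the inverse of 9 mod 26:
  9^(-1) mod 26 = 3
  x ≡ 3 × 6 ≡ 18 ≡ 18 (mod 26)
Verification: 9 × 18 = 162 = 6 × 26 + 6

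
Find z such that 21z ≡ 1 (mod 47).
21^(-1) ≡ 9 (mod 47). Verification: 21 × 9 = 189 ≡ 1 (mod 47)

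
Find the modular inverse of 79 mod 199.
79^(-1) ≡ 131 (mod 199). Verification: 79 × 131 = 10349 ≡ 1 (mod 199)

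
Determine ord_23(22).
Powers of 22 mod 23: 22^1≡22, 22^2≡1. Order = 2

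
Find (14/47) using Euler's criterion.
(14/47) = 14^{23} mod 47 = 1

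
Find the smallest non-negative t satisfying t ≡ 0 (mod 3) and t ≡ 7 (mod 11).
M = 3 × 11 = 33. M₁ = 11, y₁ ≡ 2 (mod 3). M₂ = 3, y₂ ≡ 4 (mod 11). t = 0×11×2 + 7×3×4 ≡ 18 (mod 33)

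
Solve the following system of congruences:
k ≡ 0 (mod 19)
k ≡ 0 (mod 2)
0

Using the Chinese Remainder Theorem:
M = product of moduli = 38
For equation 1: M_1 = 2, 2 ≡ 2 (mod 19), inverse of 2 mod 19 is 10 (check: 2 × 10 = 20 ≡ 1 (mod 19))
For equation 2: M_2 = 19, 19 ≡ 1 (mod 2), inverse of 19 mod 2 is 1 (check: 1 × 1 = 1 ≡ 1 (mod 2))
Combine: k ≡ Σ r_i×M_i×(M_i⁻¹ mod m_i) = 0×2×10 + 0×19×1 = 0 + 0 = 0
0 mod 38 = 0
k ≡ 0 (mod 38)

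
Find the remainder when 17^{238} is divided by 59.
By Fermat: 17^{58} ≡ 1 (mod 59). 238 = 4×58 + 6. So 17^{238} ≡ 17^{6} ≡ 20 (mod 59)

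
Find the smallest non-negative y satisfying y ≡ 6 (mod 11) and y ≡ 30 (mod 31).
M = 11 × 31 = 341. M₁ = 31, y₁ ≡ 5 (mod 11). M₂ = 11, y₂ ≡ 17 (mod 31). y = 6×31×5 + 30×11×17 ≡ 61 (mod 341)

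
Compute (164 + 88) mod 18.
0

(164 + 88) = 252
252 mod 18 = 0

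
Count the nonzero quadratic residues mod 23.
For prime 23, there are (p-1)/2 = (23-1)/2 = 11 quadratic residues (excluding 0).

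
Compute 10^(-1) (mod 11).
10^(-1) ≡ 10 (mod 11). Verification: 10 × 10 = 100 ≡ 1 (mod 11)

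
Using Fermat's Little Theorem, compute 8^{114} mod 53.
37

By Fermat's Little Theorem, a^(p-1) ≡ 1 (mod p) for prime p and gcd(a, p) = 1
Here p = 53, so 8^52 ≡ 1 (mod 53)
We can reduce the exponent: 114 mod 52 = 10
So 8^114 ≡ 8^10 (mod 53)
Computing: 8^10 mod 53 = 37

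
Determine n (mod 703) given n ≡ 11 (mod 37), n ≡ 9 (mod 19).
85

Using the Chinese Remainder Theorem:
M = product of moduli = 703
For equation 1: M_1 = 19, 19 ≡ 19 (mod 37), inverse of 19 mod 37 is 2 (check: 19 × 2 = 38 ≡ 1 (mod 37))
For equation 2: M_2 = 37, 37 ≡ 18 (mod 19), inverse of 37 mod 19 is 18 (check: 18 × 18 = 324 ≡ 1 (mod 19))
Combine: n ≡ Σ r_i×M_i×(M_i⁻¹ mod m_i) = 11×19×2 + 9×37×18 = 418 + 5994 = 6412
6412 mod 703 = 85
n ≡ 85 (mod 703)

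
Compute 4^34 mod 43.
Using repeated squaring. 34 = 32 + 2 (binary 100010). Repeated squaring mod 43: 4^1 ≡ 4; 4^2 ≡ 4² = 16 ≡ 16; 4^4 ≡ 16² = 256 ≡ 41; 4^8 ≡ 41² = 1681 ≡ 4; 4^16 ≡ 4² = 16 ≡ 16; 4^32 ≡ 16² = 256 ≡ 41. Multiply: 4^34 = 4^32 × 4^2 ≡ 41 × 16 (mod 43): 41 × 16 = 656 ≡ 11. So 4^34 ≡ 11 (mod 43).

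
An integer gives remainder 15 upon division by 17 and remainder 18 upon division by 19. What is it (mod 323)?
M = 17 × 19 = 323. M₁ = 19, y₁ ≡ 9 (mod 17). M₂ = 17, y₂ ≡ 9 (mod 19). z = 15×19×9 + 18×17×9 ≡ 151 (mod 323). The smallest positive such number is 151.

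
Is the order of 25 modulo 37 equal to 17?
No, the actual order is 18, not 17.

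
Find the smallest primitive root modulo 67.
p - 1 = 66 has prime divisors 2, 3, 11. h is a primitive root mod 67 iff h^(66/q) ≢ 1 (mod 67) for each such q.
h = 2: 2^33 ≡ 66, 2^22 ≡ 37, 2^6 ≡ 64 (mod 67); none is 1, so 2 has order 66 and is a primitive root.
The smallest primitive root mod 67 is g = 2.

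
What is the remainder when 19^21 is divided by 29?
Using repeated squaring. 21 = 16 + 4 + 1 (binary 10101). Repeated squaring mod 29: 19^1 ≡ 19; 19^2 ≡ 19² = 361 ≡ 13; 19^4 ≡ 13² = 169 ≡ 24; 19^8 ≡ 24² = 576 ≡ 25; 19^16 ≡ 25² = 625 ≡ 16. Multiply: 19^21 = 19^16 × 19^4 × 19^1 ≡ 16 × 24 × 19 (mod 29): 16 × 24 = 384 ≡ 7; 7 × 19 = 133 ≡ 17. So 19^21 ≡ 17 (mod 29).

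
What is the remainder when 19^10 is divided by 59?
10 = 8 + 2 (binary 1010). Repeated squaring mod 59: 19^1 ≡ 19; 19^2 ≡ 19² = 361 ≡ 7; 19^4 ≡ 7² = 49 ≡ 49; 19^8 ≡ 49² = 2401 ≡ 41. Multiply: 19^10 = 19^8 × 19^2 ≡ 41 × 7 (mod 59): 41 × 7 = 287 ≡ 51. So 19^10 ≡ 51 (mod 59).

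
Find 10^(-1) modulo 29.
3

Using Extended Euclidean Algorithm:
gcd(10, 29) = 1
Bezout coefficients: 10 × 3 + 29 × -1 = 1
So 10 × 3 ≡ 1 (mod 29)
The inverse is 3 mod 29 = 3
Verification: 10 × 3 = 30 = 1 × 29 + 1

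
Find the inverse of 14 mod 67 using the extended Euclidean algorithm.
Extended GCD: 14(24) + 67(-5) = 1. So 14^(-1) ≡ 24 ≡ 24 (mod 67). Verify: 14 × 24 = 336 ≡ 1 (mod 67)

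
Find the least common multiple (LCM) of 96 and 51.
1632

First find GCD(96, 51) using the Euclidean algorithm:
96 = 1 × 51 + 45
51 = 1 × 45 + 6
45 = 7 × 6 + 3
6 = 2 × 3 + 0
GCD(96, 51) = 3

LCM formula: LCM(a, b) = (a × b) / GCD(a, b)
LCM(96, 51) = (96 × 51) / 3
LCM(96, 51) = 4896 / 3
LCM(96, 51) = 1632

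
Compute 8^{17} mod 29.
10

Using successive squaring:
Binary expansion of 17: 10001
Powers of 8 mod 29 (each is the square of the previous):
  8^1 ≡ 8 (mod 29)
  8^2 ≡ 8² = 64 ≡ 6 (mod 29)
  8^4 ≡ 6² = 36 ≡ 7 (mod 29)
  8^8 ≡ 7² = 49 ≡ 20 (mod 29)
  8^16 ≡ 20² = 400 ≡ 23 (mod 29)
17 = 16 + 1, so 8^17 = 8^16 × 8^1 ≡ 23 × 8 (mod 29)
Multiplying step by step:
  23 × 8 = 184 ≡ 10 (mod 29)
Result: 8^17 ≡ 10 (mod 29)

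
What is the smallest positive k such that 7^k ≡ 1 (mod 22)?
Powers of 7 mod 22: 7^1≡7, 7^2≡5, 7^3≡13, 7^4≡3, 7^5≡21, 7^6≡15, 7^7≡17, 7^8≡9, 7^9≡19, 7^10≡1. Order = 10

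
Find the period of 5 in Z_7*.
Powers of 5 mod 7: 5^1≡5, 5^2≡4, 5^3≡6, 5^4≡2, 5^5≡3, 5^6≡1. Order = 6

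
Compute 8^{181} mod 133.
8

Using successive squaring:
Binary expansion of 181: 10110101
Powers of 8 mod 133 (each is the square of the previous):
  8^1 ≡ 8 (mod 133)
  8^2 ≡ 8² = 64 ≡ 64 (mod 133)
  8^4 ≡ 64² = 4096 ≡ 106 (mod 133)
  8^8 ≡ 106² = 11236 ≡ 64 (mod 133)
  8^16 ≡ 64² = 4096 ≡ 106 (mod 133)
  8^32 ≡ 106² = 11236 ≡ 64 (mod 133)
  8^64 ≡ 64² = 4096 ≡ 106 (mod 133)
  8^128 ≡ 106² = 11236 ≡ 64 (mod 133)
181 = 128 + 32 + 16 + 4 + 1, so 8^181 = 8^128 × 8^32 × 8^16 × 8^4 × 8^1 ≡ 64 × 64 × 106 × 106 × 8 (mod 133)
Multiplying step by step:
  64 × 64 = 4096 ≡ 106 (mod 133)
  106 × 106 = 11236 ≡ 64 (mod 133)
  64 × 106 = 6784 ≡ 1 (mod 133)
  1 × 8 = 8 ≡ 8 (mod 133)
Result: 8^181 ≡ 8 (mod 133)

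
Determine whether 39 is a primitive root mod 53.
p - 1 = 52 has prime divisors 2, 13. Check 39^(52/q) mod 53 for each: 39^(52/2) = 39^26 ≡ 52, 39^(52/13) = 39^4 ≡ 44 (mod 53). None of these is 1, so 39 has order 52 = φ(53), so it is a primitive root mod 53.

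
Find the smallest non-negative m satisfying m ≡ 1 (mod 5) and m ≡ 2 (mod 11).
M = 5 × 11 = 55. M₁ = 11, y₁ ≡ 1 (mod 5). M₂ = 5, y₂ ≡ 9 (mod 11). m = 1×11×1 + 2×5×9 ≡ 46 (mod 55)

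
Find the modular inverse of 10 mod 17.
10^(-1) ≡ 12 (mod 17). Verification: 10 × 12 = 120 ≡ 1 (mod 17)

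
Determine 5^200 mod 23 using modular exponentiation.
Using Fermat: 5^{22} ≡ 1 (mod 23). 200 ≡ 2 (mod 22). So 5^{200} ≡ 5^{2} ≡ 2 (mod 23)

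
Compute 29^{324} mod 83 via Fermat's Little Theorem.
59

By Fermat's Little Theorem, a^(p-1) ≡ 1 (mod p) for prime p and gcd(a, p) = 1
Here p = 83, so 29^82 ≡ 1 (mod 83)
We can reduce the exponent: 324 mod 82 = 78
So 29^324 ≡ 29^78 (mod 83)
Computing: 29^78 mod 83 = 59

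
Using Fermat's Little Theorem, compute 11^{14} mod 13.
4

By Fermat's Little Theorem, a^(p-1) ≡ 1 (mod p) for prime p and gcd(a, p) = 1
Here p = 13, so 11^12 ≡ 1 (mod 13)
We can reduce the exponent: 14 mod 12 = 2
So 11^14 ≡ 11^2 (mod 13)
Computing: 11^2 mod 13 = 4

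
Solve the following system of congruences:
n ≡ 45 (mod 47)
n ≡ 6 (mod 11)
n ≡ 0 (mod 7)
3570

Using the Chinese Remainder Theorem:
M = product of moduli = 3619
For equation 1: M_1 = 77, 77 ≡ 30 (mod 47), inverse of 77 mod 47 is 11 (check: 30 × 11 = 330 ≡ 1 (mod 47))
For equation 2: M_2 = 329, 329 ≡ 10 (mod 11), inverse of 329 mod 11 is 10 (check: 10 × 10 = 100 ≡ 1 (mod 11))
For equation 3: M_3 = 517, 517 ≡ 6 (mod 7), inverse of 517 mod 7 is 6 (check: 6 × 6 = 36 ≡ 1 (mod 7))
Combine: n ≡ Σ r_i×M_i×(M_i⁻¹ mod m_i) = 45×77×11 + 6×329×10 + 0×517×6 = 38115 + 19740 + 0 = 57855
57855 mod 3619 = 3570
n ≡ 3570 (mod 3619)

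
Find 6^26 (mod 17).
Using Fermat: 6^{16} ≡ 1 (mod 17). 26 ≡ 10 (mod 16). So 6^{26} ≡ 6^{10} ≡ 15 (mod 17)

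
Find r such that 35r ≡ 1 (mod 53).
35^(-1) ≡ 50 (mod 53). Verification: 35 × 50 = 1750 ≡ 1 (mod 53)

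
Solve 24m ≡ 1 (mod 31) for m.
24^(-1) ≡ 22 (mod 31). Verification: 24 × 22 = 528 ≡ 1 (mod 31)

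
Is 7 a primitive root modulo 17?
Yes

To verify, check if 7^(16/q) ≢ 1 (mod 17) for each prime divisor q of 16
Divisors of 16 = 16: [1, 2, 4, 8, 16]
  7^(16/2) = 7^8 ≡ 16 (mod 17)
Conclusion: 7 is a primitive root modulo 17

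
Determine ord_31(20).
Powers of 20 mod 31: 20^1≡20, 20^2≡28, 20^3≡2, 20^4≡9, 20^5≡25, 20^6≡4, 20^7≡18, 20^8≡19, 20^9≡8, 20^10≡5, 20^11≡7, 20^12≡16, 20^13≡10, 20^14≡14, 20^15≡1. Order = 15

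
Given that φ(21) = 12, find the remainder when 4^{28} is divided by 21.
By Euler: 4^{12} ≡ 1 (mod 21) since gcd(4, 21) = 1. 28 = 2×12 + 4. So 4^{28} ≡ 4^{4} ≡ 4 (mod 21)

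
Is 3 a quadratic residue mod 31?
By Euler's criterion: 3^{15} ≡ 30 (mod 31). Since this equals -1 (≡ 30), 3 is not a QR.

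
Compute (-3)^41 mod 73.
Using repeated squaring. (-3) ≡ 70 (mod 73). 41 = 32 + 8 + 1 (binary 101001). Repeated squaring mod 73: 70^1 ≡ 70; 70^2 ≡ 70² = 4900 ≡ 9; 70^4 ≡ 9² = 81 ≡ 8; 70^8 ≡ 8² = 64 ≡ 64; 70^16 ≡ 64² = 4096 ≡ 8; 70^32 ≡ 8² = 64 ≡ 64. Multiply: (-3)^41 ≡ 70^32 × 70^8 × 70^1 ≡ 64 × 64 × 70 (mod 73): 64 × 64 = 4096 ≡ 8; 8 × 70 = 560 ≡ 49. So (-3)^41 ≡ 49 (mod 73).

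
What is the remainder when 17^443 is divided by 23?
Using Fermat: 17^{22} ≡ 1 (mod 23). 443 ≡ 3 (mod 22). So 17^{443} ≡ 17^{3} ≡ 14 (mod 23)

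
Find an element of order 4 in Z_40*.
17 has order 4 mod 40 since 17^{4} ≡ 1 (mod 40) and no smaller power works.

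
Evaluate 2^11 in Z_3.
Using Fermat: 2^{2} ≡ 1 (mod 3). 11 ≡ 1 (mod 2). So 2^{11} ≡ 2^{1} ≡ 2 (mod 3)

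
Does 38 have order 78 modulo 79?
p - 1 = 78 has prime divisors 2, 3, 13. Check 38^(78/q) mod 79 for each: 38^(78/2) = 38^39 ≡ 1, 38^(78/3) = 38^26 ≡ 1, 38^(78/13) = 38^6 ≡ 62 (mod 79). Since 38^39 ≡ 1 (mod 79), the order of 38 divides 39 (in fact the order is 13) ≠ 78, so it is not a primitive root.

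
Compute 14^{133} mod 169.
40

Using successive squaring:
Binary expansion of 133: 10000101
Powers of 14 mod 169 (each is the square of the previous):
  14^1 ≡ 14 (mod 169)
  14^2 ≡ 14² = 196 ≡ 27 (mod 169)
  14^4 ≡ 27² = 729 ≡ 53 (mod 169)
  14^8 ≡ 53² = 2809 ≡ 105 (mod 169)
  14^16 ≡ 105² = 11025 ≡ 40 (mod 169)
  14^32 ≡ 40² = 1600 ≡ 79 (mod 169)
  14^64 ≡ 79² = 6241 ≡ 157 (mod 169)
  14^128 ≡ 157² = 24649 ≡ 144 (mod 169)
133 = 128 + 4 + 1, so 14^133 = 14^128 × 14^4 × 14^1 ≡ 144 × 53 × 14 (mod 169)
Multiplying step by step:
  144 × 53 = 7632 ≡ 27 (mod 169)
  27 × 14 = 378 ≡ 40 (mod 169)
Result: 14^133 ≡ 40 (mod 169)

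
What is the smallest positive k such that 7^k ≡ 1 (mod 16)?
Powers of 7 mod 16: 7^1≡7, 7^2≡1. Order = 2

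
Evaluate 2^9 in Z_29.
9 = 8 + 1 (binary 1001). Repeated squaring mod 29: 2^1 ≡ 2; 2^2 ≡ 2² = 4 ≡ 4; 2^4 ≡ 4² = 16 ≡ 16; 2^8 ≡ 16² = 256 ≡ 24. Multiply: 2^9 = 2^8 × 2^1 ≡ 24 × 2 (mod 29): 24 × 2 = 48 ≡ 19. So 2^9 ≡ 19 (mod 29).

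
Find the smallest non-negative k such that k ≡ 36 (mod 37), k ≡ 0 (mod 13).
221

Using the Chinese Remainder Theorem:
M = product of moduli = 481
For equation 1: M_1 = 13, 13 ≡ 13 (mod 37), inverse of 13 mod 37 is 20 (check: 13 × 20 = 260 ≡ 1 (mod 37))
For equation 2: M_2 = 37, 37 ≡ 11 (mod 13), inverse of 37 mod 13 is 6 (check: 11 × 6 = 66 ≡ 1 (mod 13))
Combine: k ≡ Σ r_i×M_i×(M_i⁻¹ mod m_i) = 36×13×20 + 0×37×6 = 9360 + 0 = 9360
9360 mod 481 = 221
k ≡ 221 (mod 481)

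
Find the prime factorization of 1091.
1091

Divide by primes starting from smallest:
1091 ÷ 1091 = 1

1091 = 1091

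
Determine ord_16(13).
Powers of 13 mod 16: 13^1≡13, 13^2≡9, 13^3≡5, 13^4≡1. Order = 4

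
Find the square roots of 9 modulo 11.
The square roots of 9 mod 11 are 3 and 8. Verify: 3² = 9 ≡ 9 (mod 11)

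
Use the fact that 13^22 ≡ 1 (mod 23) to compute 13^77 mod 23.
By Fermat: 13^{22} ≡ 1 (mod 23). 77 = 3×22 + 11. So 13^{77} ≡ 13^{11} ≡ 1 (mod 23)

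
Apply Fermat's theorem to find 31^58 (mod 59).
By Fermat's Little Theorem, 31^{58} ≡ 1 (mod 59) since 59 is prime and gcd(31, 59) = 1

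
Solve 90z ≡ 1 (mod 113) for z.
90^(-1) ≡ 54 (mod 113). Verification: 90 × 54 = 4860 ≡ 1 (mod 113)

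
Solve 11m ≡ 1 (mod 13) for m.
11^(-1) ≡ 6 (mod 13). Verification: 11 × 6 = 66 ≡ 1 (mod 13)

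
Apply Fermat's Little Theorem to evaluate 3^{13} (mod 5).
3

By Fermat's Little Theorem, a^(p-1) ≡ 1 (mod p) for prime p and gcd(a, p) = 1
Here p = 5, so 3^4 ≡ 1 (mod 5)
We can reduce the exponent: 13 mod 4 = 1
So 3^13 ≡ 3^1 (mod 5)
Computing: 3^1 mod 5 = 3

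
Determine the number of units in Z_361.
342

Prime factorization: 361 = 19^2
Using the formula φ(n) = n × Π(1 - 1/p) for each prime factor p:
φ(361) = 361 × (1 - 1/19)
φ(361) = 342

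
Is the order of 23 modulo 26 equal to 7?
No, the actual order is 6, not 7.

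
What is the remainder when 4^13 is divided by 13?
Using Fermat: 4^{12} ≡ 1 (mod 13). 13 ≡ 1 (mod 12). So 4^{13} ≡ 4^{1} ≡ 4 (mod 13)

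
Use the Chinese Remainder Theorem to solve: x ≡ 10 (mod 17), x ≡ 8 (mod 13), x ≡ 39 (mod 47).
4974

Using the Chinese Remainder Theorem:
M = product of moduli = 10387
For equation 1: M_1 = 611, 611 ≡ 16 (mod 17), inverse of 611 mod 17 is 16 (check: 16 × 16 = 256 ≡ 1 (mod 17))
For equation 2: M_2 = 799, 799 ≡ 6 (mod 13), inverse of 799 mod 13 is 11 (check: 6 × 11 = 66 ≡ 1 (mod 13))
For equation 3: M_3 = 221, 221 ≡ 33 (mod 47), inverse of 221 mod 47 is 10 (check: 33 × 10 = 330 ≡ 1 (mod 47))
Combine: x ≡ Σ r_i×M_i×(M_i⁻¹ mod m_i) = 10×611×16 + 8×799×11 + 39×221×10 = 97760 + 70312 + 86190 = 254262
254262 mod 10387 = 4974
x ≡ 4974 (mod 10387)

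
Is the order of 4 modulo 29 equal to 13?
No, the actual order is 14, not 13.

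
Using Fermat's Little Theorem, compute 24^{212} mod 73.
8

By Fermat's Little Theorem, a^(p-1) ≡ 1 (mod p) for prime p and gcd(a, p) = 1
Here p = 73, so 24^72 ≡ 1 (mod 73)
We can reduce the exponent: 212 mod 72 = 68
So 24^212 ≡ 24^68 (mod 73)
Computing: 24^68 mod 73 = 8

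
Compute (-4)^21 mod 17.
Using Fermat: (-4)^{16} ≡ 1 (mod 17). 21 ≡ 5 (mod 16). So (-4)^{21} ≡ (-4)^{5} ≡ 13 (mod 17)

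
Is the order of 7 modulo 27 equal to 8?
No, the actual order is 9, not 8.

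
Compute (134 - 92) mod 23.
19

(134 - 92) = 42
42 mod 23 = 19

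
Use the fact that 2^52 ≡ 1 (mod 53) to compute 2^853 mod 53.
By Fermat: 2^{52} ≡ 1 (mod 53). 853 ≡ 21 (mod 52). So 2^{853} ≡ 2^{21} ≡ 48 (mod 53)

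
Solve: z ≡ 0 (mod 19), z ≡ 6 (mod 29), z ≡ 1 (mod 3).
M = 19 × 29 × 3 = 1653. M₁ = 87, y₁ ≡ 7 (mod 19). M₂ = 57, y₂ ≡ 28 (mod 29). M₃ = 551, y₃ ≡ 2 (mod 3). z = 0×87×7 + 6×57×28 + 1×551×2 ≡ 760 (mod 1653)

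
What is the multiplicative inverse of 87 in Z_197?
87^(-1) ≡ 77 (mod 197). Verification: 87 × 77 = 6699 ≡ 1 (mod 197)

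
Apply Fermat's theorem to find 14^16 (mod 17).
By Fermat's Little Theorem, 14^{16} ≡ 1 (mod 17) since 17 is prime and gcd(14, 17) = 1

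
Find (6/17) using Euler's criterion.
(6/17) = 6^{8} mod 17 = -1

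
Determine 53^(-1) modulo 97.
53^(-1) ≡ 11 (mod 97). Verification: 53 × 11 = 583 ≡ 1 (mod 97)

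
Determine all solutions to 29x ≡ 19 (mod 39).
2

Since gcd(29, 39) = 1 divides 19, a solution exists.
Multiply both sides by the inverse of 29 mod 39:
  29^(-1) mod 39 = 35
  x ≡ 35 × 19 ≡ 665 ≡ 2 (mod 39)
Verification: 29 × 2 = 58 = 1 × 39 + 19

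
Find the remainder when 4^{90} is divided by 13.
By Fermat: 4^{12} ≡ 1 (mod 13). 90 = 7×12 + 6. So 4^{90} ≡ 4^{6} ≡ 1 (mod 13)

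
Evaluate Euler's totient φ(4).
2

Prime factorization: 4 = 2^2
Using the formula φ(n) = n × Π(1 - 1/p) for each prime factor p:
φ(4) = 4 × (1 - 1/2)
φ(4) = 2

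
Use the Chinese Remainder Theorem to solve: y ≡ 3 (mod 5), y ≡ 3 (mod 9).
M = 5 × 9 = 45. M₁ = 9, y₁ ≡ 4 (mod 5). M₂ = 5, y₂ ≡ 2 (mod 9). y = 3×9×4 + 3×5×2 ≡ 3 (mod 45)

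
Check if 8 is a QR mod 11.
By Euler's criterion: 8^{5} ≡ 10 (mod 11). Since this equals -1 (≡ 10), 8 is not a QR.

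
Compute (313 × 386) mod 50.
18

(313 × 386) = 120818
120818 mod 50 = 18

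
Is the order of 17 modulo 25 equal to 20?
Yes, ord_25(17) = 20.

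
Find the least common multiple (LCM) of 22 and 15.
330

First find GCD(22, 15) using the Euclidean algorithm:
22 = 1 × 15 + 7
15 = 2 × 7 + 1
7 = 7 × 1 + 0
GCD(22, 15) = 1

LCM formula: LCM(a, b) = (a × b) / GCD(a, b)
LCM(22, 15) = (22 × 15) / 1
LCM(22, 15) = 330 / 1
LCM(22, 15) = 330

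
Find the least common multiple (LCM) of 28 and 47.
1316

First find GCD(28, 47) using the Euclidean algorithm:
28 = 0 × 47 + 28
47 = 1 × 28 + 19
28 = 1 × 19 + 9
19 = 2 × 9 + 1
9 = 9 × 1 + 0
GCD(28, 47) = 1

LCM formula: LCM(a, b) = (a × b) / GCD(a, b)
LCM(28, 47) = (28 × 47) / 1
LCM(28, 47) = 1316 / 1
LCM(28, 47) = 1316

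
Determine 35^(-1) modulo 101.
35^(-1) ≡ 26 (mod 101). Verification: 35 × 26 = 910 ≡ 1 (mod 101)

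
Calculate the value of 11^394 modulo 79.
Using Fermat: 11^{78} ≡ 1 (mod 79). 394 ≡ 4 (mod 78). So 11^{394} ≡ 11^{4} ≡ 26 (mod 79)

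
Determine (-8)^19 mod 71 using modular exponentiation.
Using repeated squaring. (-8) ≡ 63 (mod 71). 19 = 16 + 2 + 1 (binary 10011). Repeated squaring mod 71: 63^1 ≡ 63; 63^2 ≡ 63² = 3969 ≡ 64; 63^4 ≡ 64² = 4096 ≡ 49; 63^8 ≡ 49² = 2401 ≡ 58; 63^16 ≡ 58² = 3364 ≡ 27. Multiply: (-8)^19 ≡ 63^16 × 63^2 × 63^1 ≡ 27 × 64 × 63 (mod 71): 27 × 64 = 1728 ≡ 24; 24 × 63 = 1512 ≡ 21. So (-8)^19 ≡ 21 (mod 71).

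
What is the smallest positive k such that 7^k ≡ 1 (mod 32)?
Powers of 7 mod 32: 7^1≡7, 7^2≡17, 7^3≡23, 7^4≡1. Order = 4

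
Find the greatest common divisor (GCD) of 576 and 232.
8

Using the Euclidean algorithm:
576 = 2 × 232 + 112
232 = 2 × 112 + 8
112 = 14 × 8 + 0

GCD(576, 232) = 8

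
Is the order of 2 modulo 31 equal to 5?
Yes, ord_31(2) = 5.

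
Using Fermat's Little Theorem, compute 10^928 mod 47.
By Fermat: 10^{46} ≡ 1 (mod 47). 928 ≡ 8 (mod 46). So 10^{928} ≡ 10^{8} ≡ 27 (mod 47)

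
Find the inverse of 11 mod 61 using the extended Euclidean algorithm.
Extended GCD: 11(-11) + 61(2) = 1. So 11^(-1) ≡ 50 ≡ 50 (mod 61). Verify: 11 × 50 = 550 ≡ 1 (mod 61)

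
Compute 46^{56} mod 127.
37

Using successive squaring:
Binary expansion of 56: 111000
Powers of 46 mod 127 (each is the square of the previous):
  46^1 ≡ 46 (mod 127)
  46^2 ≡ 46² = 2116 ≡ 84 (mod 127)
  46^4 ≡ 84² = 7056 ≡ 71 (mod 127)
  46^8 ≡ 71² = 5041 ≡ 88 (mod 127)
  46^16 ≡ 88² = 7744 ≡ 124 (mod 127)
  46^32 ≡ 124² = 15376 ≡ 9 (mod 127)
56 = 32 + 16 + 8, so 46^56 = 46^32 × 46^16 × 46^8 ≡ 9 × 124 × 88 (mod 127)
Multiplying step by step:
  9 × 124 = 1116 ≡ 100 (mod 127)
  100 × 88 = 8800 ≡ 37 (mod 127)
Result: 46^56 ≡ 37 (mod 127)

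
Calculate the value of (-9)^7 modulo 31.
(-9) ≡ 22 (mod 31). 7 = 4 + 2 + 1 (binary 111). Repeated squaring mod 31: 22^1 ≡ 22; 22^2 ≡ 22² = 484 ≡ 19; 22^4 ≡ 19² = 361 ≡ 20. Multiply: (-9)^7 ≡ 22^4 × 22^2 × 22^1 ≡ 20 × 19 × 22 (mod 31): 20 × 19 = 380 ≡ 8; 8 × 22 = 176 ≡ 21. So (-9)^7 ≡ 21 (mod 31).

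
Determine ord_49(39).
Powers of 39 mod 49: 39^1≡39, 39^2≡2, 39^3≡29, 39^4≡4, 39^5≡9, 39^6≡8, 39^7≡18, 39^8≡16, 39^9≡36, 39^10≡32, 39^11≡23, 39^12≡15, 39^13≡46, 39^14≡30, 39^15≡43, 39^16≡11, 39^17≡37, 39^18≡22, 39^19≡25, 39^20≡44, 39^21≡1. Order = 21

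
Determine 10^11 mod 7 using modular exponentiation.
Using Fermat: 10^{6} ≡ 1 (mod 7). 11 ≡ 5 (mod 6). So 10^{11} ≡ 10^{5} ≡ 5 (mod 7)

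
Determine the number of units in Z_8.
4

Prime factorization: 8 = 2^3
Using the formula φ(n) = n × Π(1 - 1/p) for each prime factor p:
φ(8) = 8 × (1 - 1/2)
φ(8) = 4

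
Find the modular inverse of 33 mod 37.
33^(-1) ≡ 9 (mod 37). Verification: 33 × 9 = 297 ≡ 1 (mod 37)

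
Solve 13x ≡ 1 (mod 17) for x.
13^(-1) ≡ 4 (mod 17). Verification: 13 × 4 = 52 ≡ 1 (mod 17)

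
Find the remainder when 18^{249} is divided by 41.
By Fermat: 18^{40} ≡ 1 (mod 41). 249 = 6×40 + 9. So 18^{249} ≡ 18^{9} ≡ 16 (mod 41)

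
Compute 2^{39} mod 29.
18

Using successive squaring:
Binary expansion of 39: 100111
Powers of 2 mod 29 (each is the square of the previous):
  2^1 ≡ 2 (mod 29)
  2^2 ≡ 2² = 4 ≡ 4 (mod 29)
  2^4 ≡ 4² = 16 ≡ 16 (mod 29)
  2^8 ≡ 16² = 256 ≡ 24 (mod 29)
  2^16 ≡ 24² = 576 ≡ 25 (mod 29)
  2^32 ≡ 25² = 625 ≡ 16 (mod 29)
39 = 32 + 4 + 2 + 1, so 2^39 = 2^32 × 2^4 × 2^2 × 2^1 ≡ 16 × 16 × 4 × 2 (mod 29)
Multiplying step by step:
  16 × 16 = 256 ≡ 24 (mod 29)
  24 × 4 = 96 ≡ 9 (mod 29)
  9 × 2 = 18 ≡ 18 (mod 29)
Result: 2^39 ≡ 18 (mod 29)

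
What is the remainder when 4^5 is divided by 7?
5 = 4 + 1 (binary 101). Repeated squaring mod 7: 4^1 ≡ 4; 4^2 ≡ 4² = 16 ≡ 2; 4^4 ≡ 2² = 4 ≡ 4. Multiply: 4^5 = 4^4 × 4^1 ≡ 4 × 4 (mod 7): 4 × 4 = 16 ≡ 2. So 4^5 ≡ 2 (mod 7).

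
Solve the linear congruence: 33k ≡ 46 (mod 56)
54

Since gcd(33, 56) = 1 divides 46, a solution exists.
Multiply both sides by the inverse of 33 mod 56:
  33^(-1) mod 56 = 17
  x ≡ 17 × 46 ≡ 782 ≡ 54 (mod 56)
Verification: 33 × 54 = 1782 = 31 × 56 + 46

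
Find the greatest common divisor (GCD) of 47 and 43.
1

Using the Euclidean algorithm:
47 = 1 × 43 + 4
43 = 10 × 4 + 3
4 = 1 × 3 + 1
3 = 3 × 1 + 0

GCD(47, 43) = 1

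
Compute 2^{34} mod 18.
16

Using successive squaring:
Binary expansion of 34: 100010
Powers of 2 mod 18 (each is the square of the previous):
  2^1 ≡ 2 (mod 18)
  2^2 ≡ 2² = 4 ≡ 4 (mod 18)
  2^4 ≡ 4² = 16 ≡ 16 (mod 18)
  2^8 ≡ 16² = 256 ≡ 4 (mod 18)
  2^16 ≡ 4² = 16 ≡ 16 (mod 18)
  2^32 ≡ 16² = 256 ≡ 4 (mod 18)
34 = 32 + 2, so 2^34 = 2^32 × 2^2 ≡ 4 × 4 (mod 18)
Multiplying step by step:
  4 × 4 = 16 ≡ 16 (mod 18)
Result: 2^34 ≡ 16 (mod 18)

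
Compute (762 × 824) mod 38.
14

(762 × 824) = 627888
627888 mod 38 = 14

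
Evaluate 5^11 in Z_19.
Using repeated squaring. 11 = 8 + 2 + 1 (binary 1011). Repeated squaring mod 19: 5^1 ≡ 5; 5^2 ≡ 5² = 25 ≡ 6; 5^4 ≡ 6² = 36 ≡ 17; 5^8 ≡ 17² = 289 ≡ 4. Multiply: 5^11 = 5^8 × 5^2 × 5^1 ≡ 4 × 6 × 5 (mod 19): 4 × 6 = 24 ≡ 5; 5 × 5 = 25 ≡ 6. So 5^11 ≡ 6 (mod 19).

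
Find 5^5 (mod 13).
5 = 4 + 1 (binary 101). Repeated squaring mod 13: 5^1 ≡ 5; 5^2 ≡ 5² = 25 ≡ 12; 5^4 ≡ 12² = 144 ≡ 1. Multiply: 5^5 = 5^4 × 5^1 ≡ 1 × 5 (mod 13): 1 × 5 = 5 ≡ 5. So 5^5 ≡ 5 (mod 13).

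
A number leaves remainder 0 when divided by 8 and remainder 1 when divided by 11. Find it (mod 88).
M = 8 × 11 = 88. M₁ = 11, y₁ ≡ 3 (mod 8). M₂ = 8, y₂ ≡ 7 (mod 11). x = 0×11×3 + 1×8×7 ≡ 56 (mod 88)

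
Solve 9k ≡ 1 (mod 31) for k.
9^(-1) ≡ 7 (mod 31). Verification: 9 × 7 = 63 ≡ 1 (mod 31)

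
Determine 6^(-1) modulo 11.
6^(-1) ≡ 2 (mod 11). Verification: 6 × 2 = 12 ≡ 1 (mod 11)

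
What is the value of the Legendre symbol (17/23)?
(17/23) = 17^{11} mod 23 = -1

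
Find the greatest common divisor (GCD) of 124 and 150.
2

Using the Euclidean algorithm:
124 = 0 × 150 + 124
150 = 1 × 124 + 26
124 = 4 × 26 + 20
26 = 1 × 20 + 6
20 = 3 × 6 + 2
6 = 3 × 2 + 0

GCD(124, 150) = 2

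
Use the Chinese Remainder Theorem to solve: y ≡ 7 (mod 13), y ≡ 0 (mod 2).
20

Using the Chinese Remainder Theorem:
M = product of moduli = 26
For equation 1: M_1 = 2, 2 ≡ 2 (mod 13), inverse of 2 mod 13 is 7 (check: 2 × 7 = 14 ≡ 1 (mod 13))
For equation 2: M_2 = 13, 13 ≡ 1 (mod 2), inverse of 13 mod 2 is 1 (check: 1 × 1 = 1 ≡ 1 (mod 2))
Combine: y ≡ Σ r_i×M_i×(M_i⁻¹ mod m_i) = 7×2×7 + 0×13×1 = 98 + 0 = 98
98 mod 26 = 20
y ≡ 20 (mod 26)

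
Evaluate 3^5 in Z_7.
5 = 4 + 1 (binary 101). Repeated squaring mod 7: 3^1 ≡ 3; 3^2 ≡ 3² = 9 ≡ 2; 3^4 ≡ 2² = 4 ≡ 4. Multiply: 3^5 = 3^4 × 3^1 ≡ 4 × 3 (mod 7): 4 × 3 = 12 ≡ 5. So 3^5 ≡ 5 (mod 7).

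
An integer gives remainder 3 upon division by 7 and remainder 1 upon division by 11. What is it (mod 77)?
M = 7 × 11 = 77. M₁ = 11, y₁ ≡ 2 (mod 7). M₂ = 7, y₂ ≡ 8 (mod 11). k = 3×11×2 + 1×7×8 ≡ 45 (mod 77). The smallest positive such number is 45.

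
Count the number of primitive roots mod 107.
Number of primitive roots mod 107 = φ(106) = 52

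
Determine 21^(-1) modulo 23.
21^(-1) ≡ 11 (mod 23). Verification: 21 × 11 = 231 ≡ 1 (mod 23)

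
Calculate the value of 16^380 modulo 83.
Using Fermat: 16^{82} ≡ 1 (mod 83). 380 ≡ 52 (mod 82). So 16^{380} ≡ 16^{52} ≡ 75 (mod 83)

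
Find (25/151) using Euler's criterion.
(25/151) = 25^{75} mod 151 = 1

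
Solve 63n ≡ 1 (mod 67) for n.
50

Using Extended Euclidean Algorithm:
gcd(63, 67) = 1
Bezout coefficients: 63 × -17 + 67 × 16 = 1
So 63 × -17 ≡ 1 (mod 67)
The inverse is -17 mod 67 = 50
Verification: 63 × 50 = 3150 = 47 × 67 + 1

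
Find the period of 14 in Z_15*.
Powers of 14 mod 15: 14^1≡14, 14^2≡1. Order = 2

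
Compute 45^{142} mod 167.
112

Using successive squaring:
Binary expansion of 142: 10001110
Powers of 45 mod 167 (each is the square of the previous):
  45^1 ≡ 45 (mod 167)
  45^2 ≡ 45² = 2025 ≡ 21 (mod 167)
  45^4 ≡ 21² = 441 ≡ 107 (mod 167)
  45^8 ≡ 107² = 11449 ≡ 93 (mod 167)
  45^16 ≡ 93² = 8649 ≡ 132 (mod 167)
  45^32 ≡ 132² = 17424 ≡ 56 (mod 167)
  45^64 ≡ 56² = 3136 ≡ 130 (mod 167)
  45^128 ≡ 130² = 16900 ≡ 33 (mod 167)
142 = 128 + 8 + 4 + 2, so 45^142 = 45^128 × 45^8 × 45^4 × 45^2 ≡ 33 × 93 × 107 × 21 (mod 167)
Multiplying step by step:
  33 × 93 = 3069 ≡ 63 (mod 167)
  63 × 107 = 6741 ≡ 61 (mod 167)
  61 × 21 = 1281 ≡ 112 (mod 167)
Result: 45^142 ≡ 112 (mod 167)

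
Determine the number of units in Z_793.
720

Prime factorization: 793 = 13 × 61
Using the formula φ(n) = n × Π(1 - 1/p) for each prime factor p:
φ(793) = 793 × (1 - 1/13) × (1 - 1/61)
φ(793) = 720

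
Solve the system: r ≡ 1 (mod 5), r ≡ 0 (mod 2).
M = 5 × 2 = 10. M₁ = 2, y₁ ≡ 3 (mod 5). M₂ = 5, y₂ ≡ 1 (mod 2). r = 1×2×3 + 0×5×1 ≡ 6 (mod 10)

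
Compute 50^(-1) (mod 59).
50^(-1) ≡ 13 (mod 59). Verification: 50 × 13 = 650 ≡ 1 (mod 59)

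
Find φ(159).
104

Prime factorization: 159 = 3 × 53
Using the formula φ(n) = n × Π(1 - 1/p) for each prime factor p:
φ(159) = 159 × (1 - 1/3) × (1 - 1/53)
φ(159) = 104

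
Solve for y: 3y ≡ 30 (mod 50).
10

Since gcd(3, 50) = 1 divides 30, a solution exists.
Multiply both sides by the inverse of 3 mod 50:
  3^(-1) mod 50 = 17
  x ≡ 17 × 30 ≡ 510 ≡ 10 (mod 50)
Verification: 3 × 10 = 30 = 0 × 50 + 30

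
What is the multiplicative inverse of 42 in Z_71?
22

Using Extended Euclidean Algorithm:
gcd(42, 71) = 1
Bezout coefficients: 42 × 22 + 71 × -13 = 1
So 42 × 22 ≡ 1 (mod 71)
The inverse is 22 mod 71 = 22
Verification: 42 × 22 = 924 = 13 × 71 + 1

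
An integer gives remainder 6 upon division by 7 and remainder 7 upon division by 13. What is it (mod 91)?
M = 7 × 13 = 91. M₁ = 13, y₁ ≡ 6 (mod 7). M₂ = 7, y₂ ≡ 2 (mod 13). t = 6×13×6 + 7×7×2 ≡ 20 (mod 91). The smallest positive such number is 20.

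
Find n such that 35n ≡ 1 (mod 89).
35^(-1) ≡ 28 (mod 89). Verification: 35 × 28 = 980 ≡ 1 (mod 89)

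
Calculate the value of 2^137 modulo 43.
Using Fermat: 2^{42} ≡ 1 (mod 43). 137 ≡ 11 (mod 42). So 2^{137} ≡ 2^{11} ≡ 27 (mod 43)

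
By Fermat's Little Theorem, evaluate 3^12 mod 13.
By Fermat's Little Theorem, 3^{12} ≡ 1 (mod 13) since 13 is prime and gcd(3, 13) = 1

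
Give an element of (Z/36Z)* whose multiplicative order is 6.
5 has order 6 mod 36 since 5^{6} ≡ 1 (mod 36) and no smaller power works.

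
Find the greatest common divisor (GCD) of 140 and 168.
28

Using the Euclidean algorithm:
140 = 0 × 168 + 140
168 = 1 × 140 + 28
140 = 5 × 28 + 0

GCD(140, 168) = 28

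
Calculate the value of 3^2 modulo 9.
2 = 2 (binary 10). Repeated squaring mod 9: 3^1 ≡ 3; 3^2 ≡ 3² = 9 ≡ 0. So 3^2 ≡ 0 (mod 9).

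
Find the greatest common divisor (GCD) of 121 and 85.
1

Using the Euclidean algorithm:
121 = 1 × 85 + 36
85 = 2 × 36 + 13
36 = 2 × 13 + 10
13 = 1 × 10 + 3
10 = 3 × 3 + 1
3 = 3 × 1 + 0

GCD(121, 85) = 1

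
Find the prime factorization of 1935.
3^2 × 5 × 43

Divide by primes starting from smallest:
1935 ÷ 3 = 645
645 ÷ 3 = 215
215 ÷ 5 = 43
43 ÷ 43 = 1

1935 = 3^2 × 5 × 43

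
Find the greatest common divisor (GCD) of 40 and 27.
1

Using the Euclidean algorithm:
40 = 1 × 27 + 13
27 = 2 × 13 + 1
13 = 13 × 1 + 0

GCD(40, 27) = 1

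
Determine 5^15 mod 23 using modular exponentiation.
Using repeated squaring. 15 = 8 + 4 + 2 + 1 (binary 1111). Repeated squaring mod 23: 5^1 ≡ 5; 5^2 ≡ 5² = 25 ≡ 2; 5^4 ≡ 2² = 4 ≡ 4; 5^8 ≡ 4² = 16 ≡ 16. Multiply: 5^15 = 5^8 × 5^4 × 5^2 × 5^1 ≡ 16 × 4 × 2 × 5 (mod 23): 16 × 4 = 64 ≡ 18; 18 × 2 = 36 ≡ 13; 13 × 5 = 65 ≡ 19. So 5^15 ≡ 19 (mod 23).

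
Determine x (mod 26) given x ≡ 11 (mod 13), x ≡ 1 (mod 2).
11

Using the Chinese Remainder Theorem:
M = product of moduli = 26
For equation 1: M_1 = 2, 2 ≡ 2 (mod 13), inverse of 2 mod 13 is 7 (check: 2 × 7 = 14 ≡ 1 (mod 13))
For equation 2: M_2 = 13, 13 ≡ 1 (mod 2), inverse of 13 mod 2 is 1 (check: 1 × 1 = 1 ≡ 1 (mod 2))
Combine: x ≡ Σ r_i×M_i×(M_i⁻¹ mod m_i) = 11×2×7 + 1×13×1 = 154 + 13 = 167
167 mod 26 = 11
x ≡ 11 (mod 26)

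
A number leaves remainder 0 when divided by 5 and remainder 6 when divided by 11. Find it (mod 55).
M = 5 × 11 = 55. M₁ = 11, y₁ ≡ 1 (mod 5). M₂ = 5, y₂ ≡ 9 (mod 11). t = 0×11×1 + 6×5×9 ≡ 50 (mod 55)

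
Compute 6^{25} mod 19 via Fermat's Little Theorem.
9

By Fermat's Little Theorem, a^(p-1) ≡ 1 (mod p) for prime p and gcd(a, p) = 1
Here p = 19, so 6^18 ≡ 1 (mod 19)
We can reduce the exponent: 25 mod 18 = 7
So 6^25 ≡ 6^7 (mod 19)
Computing: 6^7 mod 19 = 9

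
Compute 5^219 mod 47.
Using Fermat: 5^{46} ≡ 1 (mod 47). 219 ≡ 35 (mod 46). So 5^{219} ≡ 5^{35} ≡ 29 (mod 47)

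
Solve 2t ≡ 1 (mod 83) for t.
42

Using Extended Euclidean Algorithm:
gcd(2, 83) = 1
Bezout coefficients: 2 × -41 + 83 × 1 = 1
So 2 × -41 ≡ 1 (mod 83)
The inverse is -41 mod 83 = 42
Verification: 2 × 42 = 84 = 1 × 83 + 1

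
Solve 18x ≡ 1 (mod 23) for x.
9

Using Extended Euclidean Algorithm:
gcd(18, 23) = 1
Bezout coefficients: 18 × 9 + 23 × -7 = 1
So 18 × 9 ≡ 1 (mod 23)
The inverse is 9 mod 23 = 9
Verification: 18 × 9 = 162 = 7 × 23 + 1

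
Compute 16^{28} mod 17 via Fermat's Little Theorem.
1

By Fermat's Little Theorem, a^(p-1) ≡ 1 (mod p) for prime p and gcd(a, p) = 1
Here p = 17, so 16^16 ≡ 1 (mod 17)
We can reduce the exponent: 28 mod 16 = 12
So 16^28 ≡ 16^12 (mod 17)
Computing: 16^12 mod 17 = 1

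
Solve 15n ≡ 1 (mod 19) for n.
14

Using Extended Euclidean Algorithm:
gcd(15, 19) = 1
Bezout coefficients: 15 × -5 + 19 × 4 = 1
So 15 × -5 ≡ 1 (mod 19)
The inverse is -5 mod 19 = 14
Verification: 15 × 14 = 210 = 11 × 19 + 1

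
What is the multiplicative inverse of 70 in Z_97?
70^(-1) ≡ 79 (mod 97). Verification: 70 × 79 = 5530 ≡ 1 (mod 97)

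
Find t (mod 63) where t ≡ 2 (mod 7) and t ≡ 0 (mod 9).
M = 7 × 9 = 63. M₁ = 9, y₁ ≡ 4 (mod 7). M₂ = 7, y₂ ≡ 4 (mod 9). t = 2×9×4 + 0×7×4 ≡ 9 (mod 63)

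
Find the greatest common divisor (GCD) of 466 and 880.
2

Using the Euclidean algorithm:
466 = 0 × 880 + 466
880 = 1 × 466 + 414
466 = 1 × 414 + 52
414 = 7 × 52 + 50
52 = 1 × 50 + 2
50 = 25 × 2 + 0

GCD(466, 880) = 2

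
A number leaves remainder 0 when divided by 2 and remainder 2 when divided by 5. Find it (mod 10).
M = 2 × 5 = 10. M₁ = 5, y₁ ≡ 1 (mod 2). M₂ = 2, y₂ ≡ 3 (mod 5). k = 0×5×1 + 2×2×3 ≡ 2 (mod 10)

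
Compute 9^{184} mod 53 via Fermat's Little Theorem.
28

By Fermat's Little Theorem, a^(p-1) ≡ 1 (mod p) for prime p and gcd(a, p) = 1
Here p = 53, so 9^52 ≡ 1 (mod 53)
We can reduce the exponent: 184 mod 52 = 28
So 9^184 ≡ 9^28 (mod 53)
Computing: 9^28 mod 53 = 28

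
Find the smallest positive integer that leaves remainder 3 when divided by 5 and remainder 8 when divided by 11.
M = 5 × 11 = 55. M₁ = 11, y₁ ≡ 1 (mod 5). M₂ = 5, y₂ ≡ 9 (mod 11). k = 3×11×1 + 8×5×9 ≡ 8 (mod 55). The smallest positive such number is 8.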